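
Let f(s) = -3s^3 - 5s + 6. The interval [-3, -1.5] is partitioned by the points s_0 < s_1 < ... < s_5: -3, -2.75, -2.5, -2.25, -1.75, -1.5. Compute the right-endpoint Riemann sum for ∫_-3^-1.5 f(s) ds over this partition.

71.0546875

Subinterval widths: 0.25, 0.25, 0.25, 0.5, 0.25.
Right endpoints: -2.75, -2.5, -2.25, -1.75, -1.5.
f(-2.75) = 82.140625, f(-2.5) = 65.375, f(-2.25) = 51.421875, f(-1.75) = 30.828125, f(-1.5) = 23.625.
Sum = Σ Δs_i · f(s_i).
Sum = 71.0546875.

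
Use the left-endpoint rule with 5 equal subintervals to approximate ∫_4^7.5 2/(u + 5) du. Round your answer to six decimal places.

Δu = (7.5 − 4)/5 = 0.7.
Left endpoints: 4, 4.7, 5.4, 6.1, 6.8.
f(4) = 2/9, f(4.7) = 20/97, f(5.4) = 5/26, f(6.1) = 20/111, f(6.8) = 10/59.
Sum = Δu · [f(4) + f(4.7) + f(5.4) + f(6.1) + f(6.8)].
Sum ≈ 0.679271.

0.679271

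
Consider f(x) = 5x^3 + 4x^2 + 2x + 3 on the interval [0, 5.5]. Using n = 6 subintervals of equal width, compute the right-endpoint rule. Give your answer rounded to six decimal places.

1889.041522

Δx = (5.5 − 0)/6 = 11/12.
Right endpoints: 11/12, 11/6, 2.75, 11/3, 55/12, 5.5.
f(11/12) = 20815/1728, f(11/6) = 10999/216, f(2.75) = 142.734375, f(11/3) = 8386/27, f(55/12) = 998099/1728, f(5.5) = 966.875.
Sum = Δx · [f(11/12) + f(11/6) + f(2.75) + ...].
Sum ≈ 1889.041522.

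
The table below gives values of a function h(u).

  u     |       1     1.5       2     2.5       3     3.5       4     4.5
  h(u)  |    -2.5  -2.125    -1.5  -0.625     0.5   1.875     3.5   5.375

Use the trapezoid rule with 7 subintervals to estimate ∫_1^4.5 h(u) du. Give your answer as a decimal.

Δu = 0.5.
T_7 = (0.5/2)·[(-2.5) + 2·(-2.125) + 2·(-1.5) + 2·(-0.625) + 2·0.5 + 2·1.875 + 2·3.5 + 5.375] = 1.53125.

1.53125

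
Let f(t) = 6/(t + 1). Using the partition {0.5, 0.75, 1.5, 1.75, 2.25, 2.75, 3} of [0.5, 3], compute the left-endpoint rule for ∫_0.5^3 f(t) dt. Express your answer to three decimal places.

6.585

Subinterval widths: 0.25, 0.75, 0.25, 0.5, 0.5, 0.25.
Left endpoints: 0.5, 0.75, 1.5, 1.75, 2.25, 2.75.
f(0.5) = 4, f(0.75) = 24/7, f(1.5) = 2.4, f(1.75) = 24/11, f(2.25) = 24/13, f(2.75) = 1.6.
Sum = Σ Δt_i · f(t_i).
Sum ≈ 6.585.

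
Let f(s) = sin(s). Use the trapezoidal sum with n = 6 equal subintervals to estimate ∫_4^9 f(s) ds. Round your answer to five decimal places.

0.24241

Δs = (9 − 4)/6 = 5/6.
f(4) ≈ -0.75680, f(29/6) ≈ -0.99270, f(17/3) ≈ -0.57820, f(6.5) ≈ 0.21512, f(22/3) ≈ 0.86750, f(49/6) ≈ 0.95151, f(9) ≈ 0.41212.
T_6 = (Δs/2)·[f(s_0) + 2f(s_1) + ... + 2f(s_{5}) + f(s_6)].
Sum ≈ 0.24241.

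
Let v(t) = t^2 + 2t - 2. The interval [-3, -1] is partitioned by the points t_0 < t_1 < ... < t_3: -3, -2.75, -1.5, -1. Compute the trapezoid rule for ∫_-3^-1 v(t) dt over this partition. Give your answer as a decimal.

Subinterval widths: 0.25, 1.25, 0.5.
v(-3) = 1, v(-2.75) = 0.0625, v(-1.5) = -2.75, v(-1) = -3.
On each subinterval the trapezoid contributes (Δt_i/2)·[v(t_{i-1}) + v(t_i)].
Sum = -2.984375.

-2.984375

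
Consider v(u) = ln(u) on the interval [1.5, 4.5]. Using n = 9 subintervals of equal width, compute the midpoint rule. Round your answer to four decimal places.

Δu = (4.5 − 1.5)/9 = 1/3.
Midpoints: 5/3, 2, 7/3, 8/3, 3, 10/3, 11/3, 4, 13/3.
v(5/3) ≈ 0.5108, v(2) ≈ 0.6931, v(7/3) ≈ 0.8473, v(8/3) ≈ 0.9808, v(3) ≈ 1.0986, v(10/3) ≈ 1.2040, v(11/3) ≈ 1.2993, v(4) ≈ 1.3863, v(13/3) ≈ 1.4663.
Sum = Δu · [v(5/3) + v(2) + v(7/3) + ...].
Sum ≈ 3.1622.

3.1622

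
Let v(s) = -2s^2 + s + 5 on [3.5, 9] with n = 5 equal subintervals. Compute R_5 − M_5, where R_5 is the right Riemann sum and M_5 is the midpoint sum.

R_5 = -470.36.
M_5 = -394.4325.
R_5 − M_5 = -75.9275.

-75.9275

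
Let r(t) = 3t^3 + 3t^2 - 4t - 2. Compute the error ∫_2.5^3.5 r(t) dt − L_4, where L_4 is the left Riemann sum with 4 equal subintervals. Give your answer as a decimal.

11.65625

Exact integral: ∫_2.5^3.5 r(t) dt = 96.5.
L_4 = 84.84375.
Error = 96.5 − 84.84375 = 11.65625.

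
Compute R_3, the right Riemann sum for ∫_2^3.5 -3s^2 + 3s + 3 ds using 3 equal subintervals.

Δs = (3.5 − 2)/3 = 0.5.
Right endpoints: 2.5, 3, 3.5.
f(2.5) = -8.25, f(3) = -15, f(3.5) = -23.25.
Sum = Δs · [f(2.5) + f(3) + f(3.5)].
Sum = -23.25.

-23.25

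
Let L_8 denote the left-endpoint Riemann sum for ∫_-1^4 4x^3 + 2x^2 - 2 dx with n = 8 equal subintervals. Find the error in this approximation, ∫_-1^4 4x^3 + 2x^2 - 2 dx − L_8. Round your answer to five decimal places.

Exact integral: ∫_-1^4 f(x) dx ≈ 288.3333333.
L_8 = 204.21875.
Error ≈ 288.3333333 − 204.21875 ≈ 84.11458.

84.11458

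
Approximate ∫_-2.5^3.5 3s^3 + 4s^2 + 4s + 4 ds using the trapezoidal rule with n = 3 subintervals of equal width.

231.25

Δs = (3.5 − (-2.5))/3 = 2.
f(-2.5) = -27.875, f(-0.5) = 2.625, f(1.5) = 29.125, f(3.5) = 195.625.
T_3 = (Δs/2)·[f(s_0) + 2f(s_1) + 2f(s_2) + f(s_3)].
Sum = 231.25.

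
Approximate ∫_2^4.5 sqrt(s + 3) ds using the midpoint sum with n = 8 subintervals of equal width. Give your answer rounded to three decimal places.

Δs = (4.5 − 2)/8 = 0.3125.
Midpoints: 2.15625, 2.46875, 2.78125, 3.09375, 3.40625, 3.71875, 4.03125, 4.34375.
f(2.15625) ≈ 2.271, f(2.46875) ≈ 2.339, f(2.78125) ≈ 2.404, f(3.09375) ≈ 2.469, f(3.40625) ≈ 2.531, f(3.71875) ≈ 2.592, f(4.03125) ≈ 2.652, f(4.34375) ≈ 2.710.
Sum = Δs · [f(2.15625) + f(2.46875) + f(2.78125) + ...].
Sum ≈ 6.240.

6.240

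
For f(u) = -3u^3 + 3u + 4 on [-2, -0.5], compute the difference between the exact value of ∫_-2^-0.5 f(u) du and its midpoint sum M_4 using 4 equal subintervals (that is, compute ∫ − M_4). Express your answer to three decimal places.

Exact integral: ∫_-2^-0.5 f(u) du = 12.328125.
M_4 ≈ 12.13037.
Error ≈ 12.328125 − 12.13037 ≈ 0.198.

0.198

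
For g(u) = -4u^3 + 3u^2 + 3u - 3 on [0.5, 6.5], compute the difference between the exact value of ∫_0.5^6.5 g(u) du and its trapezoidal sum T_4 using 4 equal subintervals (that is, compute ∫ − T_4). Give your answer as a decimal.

87.75

Exact integral: ∫_0.5^6.5 g(u) du = -1465.5.
T_4 = -1553.25.
Error = -1465.5 − (-1553.25) = 87.75.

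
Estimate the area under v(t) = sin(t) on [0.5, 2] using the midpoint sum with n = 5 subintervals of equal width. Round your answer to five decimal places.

Δt = (2 − 0.5)/5 = 0.3.
Midpoints: 0.65, 0.95, 1.25, 1.55, 1.85.
v(0.65) ≈ 0.60519, v(0.95) ≈ 0.81342, v(1.25) ≈ 0.94898, v(1.55) ≈ 0.99978, v(1.85) ≈ 0.96128.
Sum = Δt · [v(0.65) + v(0.95) + v(1.25) + v(1.55) + v(1.85)].
Sum ≈ 1.29859.

1.29859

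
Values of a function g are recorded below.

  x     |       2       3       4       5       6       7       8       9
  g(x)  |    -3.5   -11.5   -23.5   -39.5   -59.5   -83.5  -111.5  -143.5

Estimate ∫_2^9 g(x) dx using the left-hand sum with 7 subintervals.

-332.5

Δx = 1.
Sum = 1·[(-3.5) + (-11.5) + (-23.5) + (-39.5) + (-59.5) + (-83.5) + (-111.5)] = -332.5.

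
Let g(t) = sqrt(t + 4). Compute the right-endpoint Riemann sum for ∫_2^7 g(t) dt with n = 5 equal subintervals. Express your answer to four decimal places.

Δt = (7 − 2)/5 = 1.
Right endpoints: 3, 4, 5, 6, 7.
g(3) ≈ 2.6458, g(4) ≈ 2.8284, g(5) ≈ 3.0000, g(6) ≈ 3.1623, g(7) ≈ 3.3166.
Sum = Δt · [g(3) + g(4) + g(5) + g(6) + g(7)].
Sum ≈ 14.9531.

14.9531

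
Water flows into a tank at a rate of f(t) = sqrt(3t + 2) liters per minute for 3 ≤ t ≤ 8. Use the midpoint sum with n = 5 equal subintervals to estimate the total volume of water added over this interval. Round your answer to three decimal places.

Δt = (8 − 3)/5 = 1.
Midpoints: 3.5, 4.5, 5.5, 6.5, 7.5.
f(3.5) ≈ 3.536, f(4.5) ≈ 3.937, f(5.5) ≈ 4.301, f(6.5) ≈ 4.637, f(7.5) ≈ 4.950.
Sum = Δt · [f(3.5) + f(4.5) + f(5.5) + f(6.5) + f(7.5)].
Sum ≈ 21.360.

21.360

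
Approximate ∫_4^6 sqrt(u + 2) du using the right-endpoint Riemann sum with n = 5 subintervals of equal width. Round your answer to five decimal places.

5.36241

Δu = (6 − 4)/5 = 0.4.
Right endpoints: 4.4, 4.8, 5.2, 5.6, 6.
f(4.4) ≈ 2.52982, f(4.8) ≈ 2.60768, f(5.2) ≈ 2.68328, f(5.6) ≈ 2.75681, f(6) ≈ 2.82843.
Sum = Δu · [f(4.4) + f(4.8) + f(5.2) + f(5.6) + f(6)].
Sum ≈ 5.36241.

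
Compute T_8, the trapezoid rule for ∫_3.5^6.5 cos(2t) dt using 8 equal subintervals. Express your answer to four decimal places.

-0.1128

Δt = (6.5 − 3.5)/8 = 0.375.
f(3.5) ≈ 0.7539, f(3.875) ≈ 0.1038, f(4.25) ≈ -0.6020, f(4.625) ≈ -0.9848, f(5) ≈ -0.8391, f(5.375) ≈ -0.2431, f(5.75) ≈ 0.4833, f(6.125) ≈ 0.9504, f(6.5) ≈ 0.9074.
T_8 = (Δt/2)·[f(t_0) + 2f(t_1) + ... + 2f(t_{7}) + f(t_8)].
Sum ≈ -0.1128.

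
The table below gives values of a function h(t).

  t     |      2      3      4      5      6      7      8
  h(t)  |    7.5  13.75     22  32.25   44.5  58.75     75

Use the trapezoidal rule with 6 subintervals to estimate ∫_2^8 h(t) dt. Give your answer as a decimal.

Δt = 1.
T_6 = (1/2)·[7.5 + 2·13.75 + 2·22 + 2·32.25 + 2·44.5 + 2·58.75 + 75] = 212.5.

212.5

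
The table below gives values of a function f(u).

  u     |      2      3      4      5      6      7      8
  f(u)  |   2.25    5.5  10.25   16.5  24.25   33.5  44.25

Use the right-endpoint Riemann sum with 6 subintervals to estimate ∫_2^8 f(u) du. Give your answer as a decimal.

Δu = 1.
Sum = 1·[5.5 + 10.25 + 16.5 + 24.25 + 33.5 + 44.25] = 134.25.

134.25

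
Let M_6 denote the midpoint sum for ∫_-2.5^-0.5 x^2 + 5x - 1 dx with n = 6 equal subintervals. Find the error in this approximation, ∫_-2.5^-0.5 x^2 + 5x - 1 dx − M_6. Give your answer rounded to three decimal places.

0.019

Exact integral: ∫_-2.5^-0.5 f(x) dx ≈ -11.83333.
M_6 ≈ -11.85185.
Error ≈ -11.83333 − (-11.85185) ≈ 0.019.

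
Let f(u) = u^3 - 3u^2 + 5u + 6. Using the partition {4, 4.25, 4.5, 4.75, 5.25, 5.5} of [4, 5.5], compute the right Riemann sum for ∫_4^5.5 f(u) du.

Subinterval widths: 0.25, 0.25, 0.25, 0.5, 0.25.
Right endpoints: 4.25, 4.5, 4.75, 5.25, 5.5.
f(4.25) = 49.828125, f(4.5) = 58.875, f(4.75) = 69.234375, f(5.25) = 94.265625, f(5.5) = 109.125.
Sum = Σ Δu_i · f(u_i).
Sum = 118.8984375.

118.8984375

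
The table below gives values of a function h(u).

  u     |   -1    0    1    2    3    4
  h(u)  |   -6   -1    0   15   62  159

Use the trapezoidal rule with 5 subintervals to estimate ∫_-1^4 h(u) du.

152.5

Δu = 1.
T_5 = (1/2)·[(-6) + 2·(-1) + 2·0 + 2·15 + 2·62 + 159] = 152.5.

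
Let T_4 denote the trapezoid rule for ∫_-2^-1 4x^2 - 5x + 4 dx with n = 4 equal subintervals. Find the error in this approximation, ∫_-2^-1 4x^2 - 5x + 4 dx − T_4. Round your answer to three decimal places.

-0.042

Exact integral: ∫_-2^-1 f(x) dx ≈ 20.83333.
T_4 = 20.875.
Error ≈ 20.83333 − 20.875 ≈ -0.042.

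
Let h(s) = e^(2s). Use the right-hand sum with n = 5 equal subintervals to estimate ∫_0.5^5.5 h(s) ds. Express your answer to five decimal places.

Δs = (5.5 − 0.5)/5 = 1.
Right endpoints: 1.5, 2.5, 3.5, 4.5, 5.5.
h(1.5) ≈ 20.08554, h(2.5) ≈ 148.41316, h(3.5) ≈ 1096.63316, h(4.5) ≈ 8103.08393, h(5.5) ≈ 59874.14172.
Sum = Δs · [h(1.5) + h(2.5) + h(3.5) + h(4.5) + h(5.5)].
Sum ≈ 69242.35750.

69242.35750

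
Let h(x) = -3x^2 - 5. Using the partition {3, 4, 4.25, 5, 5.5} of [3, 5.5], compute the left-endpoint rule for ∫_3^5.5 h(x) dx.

-129.640625

Subinterval widths: 1, 0.25, 0.75, 0.5.
Left endpoints: 3, 4, 4.25, 5.
h(3) = -32, h(4) = -53, h(4.25) = -59.1875, h(5) = -80.
Sum = Σ Δx_i · h(x_i).
Sum = -129.640625.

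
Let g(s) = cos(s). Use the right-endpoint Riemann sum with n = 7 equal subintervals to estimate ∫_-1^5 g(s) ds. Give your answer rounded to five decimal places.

Δs = (5 − (-1))/7 = 6/7.
Right endpoints: -1/7, 5/7, 11/7, 17/7, 23/7, 29/7, 5.
g(-1/7) ≈ 0.98981, g(5/7) ≈ 0.75556, g(11/7) ≈ -0.00063, g(17/7) ≈ -0.75639, g(23/7) ≈ -0.98963, g(29/7) ≈ -0.53924, g(5) ≈ 0.28366.
Sum = Δs · [g(-1/7) + g(5/7) + g(11/7) + ...].
Sum ≈ -0.22016.

-0.22016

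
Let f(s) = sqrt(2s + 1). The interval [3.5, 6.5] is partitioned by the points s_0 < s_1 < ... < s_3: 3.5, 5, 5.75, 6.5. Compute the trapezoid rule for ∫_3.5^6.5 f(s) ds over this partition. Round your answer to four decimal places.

Subinterval widths: 1.5, 0.75, 0.75.
f(3.5) ≈ 2.8284, f(5) ≈ 3.3166, f(5.75) ≈ 3.5355, f(6.5) ≈ 3.7417.
On each subinterval the trapezoid contributes (Δs_i/2)·[f(s_{i-1}) + f(s_i)].
Sum ≈ 9.9073.

9.9073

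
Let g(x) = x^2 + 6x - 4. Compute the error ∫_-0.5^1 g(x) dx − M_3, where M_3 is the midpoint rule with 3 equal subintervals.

Exact integral: ∫_-0.5^1 g(x) dx = -3.375.
M_3 = -3.40625.
Error = -3.375 − (-3.40625) = 0.03125.

0.03125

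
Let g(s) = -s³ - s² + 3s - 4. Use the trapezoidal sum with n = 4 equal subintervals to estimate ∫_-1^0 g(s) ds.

-5.578125

Δs = (0 − (-1))/4 = 0.25.
g(-1) = -7, g(-0.75) = -6.390625, g(-0.5) = -5.625, g(-0.25) = -4.796875, g(0) = -4.
T_4 = (Δs/2)·[g(s_0) + 2g(s_1) + 2g(s_2) + 2g(s_3) + g(s_4)].
Sum = -5.578125.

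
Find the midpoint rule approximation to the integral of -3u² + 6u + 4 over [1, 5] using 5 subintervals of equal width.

Δu = (5 − 1)/5 = 0.8.
Midpoints: 1.4, 2.2, 3, 3.8, 4.6.
f(1.4) = 6.52, f(2.2) = 2.68, f(3) = -5, f(3.8) = -16.52, f(4.6) = -31.88.
Sum = Δu · [f(1.4) + f(2.2) + f(3) + f(3.8) + f(4.6)].
Sum = -35.36.

-35.36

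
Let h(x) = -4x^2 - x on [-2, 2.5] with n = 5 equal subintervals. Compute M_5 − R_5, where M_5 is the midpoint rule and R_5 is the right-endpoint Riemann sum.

9.72

M_5 = -31.41.
R_5 = -41.13.
M_5 − R_5 = 9.72.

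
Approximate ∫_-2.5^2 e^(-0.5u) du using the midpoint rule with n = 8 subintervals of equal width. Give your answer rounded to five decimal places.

Δu = (2 − (-2.5))/8 = 0.5625.
Midpoints: -2.21875, -1.65625, -1.09375, -0.53125, 0.03125, 0.59375, 1.15625, 1.71875.
f(-2.21875) ≈ 3.03246, f(-1.65625) ≈ 2.28902, f(-1.09375) ≈ 1.72785, f(-0.53125) ≈ 1.30425, f(0.03125) ≈ 0.98450, f(0.59375) ≈ 0.74314, f(1.15625) ≈ 0.56095, f(1.71875) ≈ 0.42343.
Sum = Δu · [f(-2.21875) + f(-1.65625) + f(-1.09375) + ...].
Sum ≈ 6.22439.

6.22439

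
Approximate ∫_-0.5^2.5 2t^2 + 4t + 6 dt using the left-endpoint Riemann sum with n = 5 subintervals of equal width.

Δt = (2.5 − (-0.5))/5 = 0.6.
Left endpoints: -0.5, 0.1, 0.7, 1.3, 1.9.
f(-0.5) = 4.5, f(0.1) = 6.42, f(0.7) = 9.78, f(1.3) = 14.58, f(1.9) = 20.82.
Sum = Δt · [f(-0.5) + f(0.1) + f(0.7) + f(1.3) + f(1.9)].
Sum = 33.66.

33.66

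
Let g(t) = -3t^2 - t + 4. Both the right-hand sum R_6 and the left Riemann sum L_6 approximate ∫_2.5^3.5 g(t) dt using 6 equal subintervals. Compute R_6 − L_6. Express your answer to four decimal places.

R_6 ≈ -27.847222.
L_6 ≈ -24.680556.
R_6 − L_6 ≈ -3.1667.

-3.1667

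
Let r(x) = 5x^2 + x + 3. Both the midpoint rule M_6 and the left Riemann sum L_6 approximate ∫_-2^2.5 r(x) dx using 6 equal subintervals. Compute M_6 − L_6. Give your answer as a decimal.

M_6 = 52.9453125.
L_6 = 50.203125.
M_6 − L_6 = 2.7421875.

2.7421875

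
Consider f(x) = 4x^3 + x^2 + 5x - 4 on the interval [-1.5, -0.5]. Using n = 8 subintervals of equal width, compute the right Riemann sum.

Δx = (-0.5 − (-1.5))/8 = 0.125.
Right endpoints: -1.375, -1.25, -1.125, -1, -0.875, -0.75, -0.625, -0.5.
f(-1.375) = -19.3828125, f(-1.25) = -16.5, f(-1.125) = -14.0546875, f(-1) = -12, f(-0.875) = -10.2890625, f(-0.75) = -8.875, f(-0.625) = -7.7109375, f(-0.5) = -6.75.
Sum = Δx · [f(-1.375) + f(-1.25) + f(-1.125) + ...].
Sum = -11.9453125.

-11.9453125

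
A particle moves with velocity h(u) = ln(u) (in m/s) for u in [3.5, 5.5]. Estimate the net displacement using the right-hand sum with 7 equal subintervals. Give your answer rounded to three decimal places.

3.055

Δu = (5.5 − 3.5)/7 = 2/7.
Right endpoints: 53/14, 57/14, 61/14, 65/14, 69/14, 73/14, 5.5.
h(53/14) ≈ 1.331, h(57/14) ≈ 1.404, h(61/14) ≈ 1.472, h(65/14) ≈ 1.535, h(69/14) ≈ 1.595, h(73/14) ≈ 1.651, h(5.5) ≈ 1.705.
Sum = Δu · [h(53/14) + h(57/14) + h(61/14) + ...].
Sum ≈ 3.055.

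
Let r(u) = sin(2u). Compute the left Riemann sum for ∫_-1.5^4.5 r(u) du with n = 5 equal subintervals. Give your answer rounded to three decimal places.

-0.350

Δu = (4.5 − (-1.5))/5 = 1.2.
Left endpoints: -1.5, -0.3, 0.9, 2.1, 3.3.
r(-1.5) ≈ -0.141, r(-0.3) ≈ -0.565, r(0.9) ≈ 0.974, r(2.1) ≈ -0.872, r(3.3) ≈ 0.312.
Sum = Δu · [r(-1.5) + r(-0.3) + r(0.9) + r(2.1) + r(3.3)].
Sum ≈ -0.350.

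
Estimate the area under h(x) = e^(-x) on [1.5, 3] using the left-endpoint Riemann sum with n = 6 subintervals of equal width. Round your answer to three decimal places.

0.196

Δx = (3 − 1.5)/6 = 0.25.
Left endpoints: 1.5, 1.75, 2, 2.25, 2.5, 2.75.
h(1.5) ≈ 0.223, h(1.75) ≈ 0.174, h(2) ≈ 0.135, h(2.25) ≈ 0.105, h(2.5) ≈ 0.082, h(2.75) ≈ 0.064.
Sum = Δx · [h(1.5) + h(1.75) + h(2) + ...].
Sum ≈ 0.196.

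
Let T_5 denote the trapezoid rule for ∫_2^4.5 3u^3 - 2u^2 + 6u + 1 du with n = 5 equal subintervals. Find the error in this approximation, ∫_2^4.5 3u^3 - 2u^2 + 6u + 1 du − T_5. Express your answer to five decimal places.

Exact integral: ∫_2^4.5 f(u) du ≈ 291.3802083.
T_5 = 294.21875.
Error ≈ 291.3802083 − 294.21875 ≈ -2.83854.

-2.83854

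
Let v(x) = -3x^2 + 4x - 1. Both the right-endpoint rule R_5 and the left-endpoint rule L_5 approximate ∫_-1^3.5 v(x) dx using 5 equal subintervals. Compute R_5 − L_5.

R_5 = -34.785.
L_5 = -20.61.
R_5 − L_5 = -14.175.

-14.175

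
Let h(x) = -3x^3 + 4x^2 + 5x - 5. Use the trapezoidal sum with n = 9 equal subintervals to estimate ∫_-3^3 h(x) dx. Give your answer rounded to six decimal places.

Δx = (3 − (-3))/9 = 2/3.
h(-3) = 97, h(-7/3) = 389/9, h(-5/3) = 35/3, h(-1) = -3, h(-1/3) = -55/9, h(1/3) = -3, h(1) = 1, h(5/3) = 5/9, h(7/3) = -29/3, h(3) = -35.
T_9 = (Δx/2)·[h(x_0) + 2h(x_1) + ... + 2h(x_{8}) + h(x_9)].
Sum ≈ 43.777778.

43.777778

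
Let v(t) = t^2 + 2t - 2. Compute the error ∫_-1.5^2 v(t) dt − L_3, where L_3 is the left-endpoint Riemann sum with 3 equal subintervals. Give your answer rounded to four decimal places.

4.3102

Exact integral: ∫_-1.5^2 v(t) dt ≈ -1.458333.
L_3 ≈ -5.768519.
Error ≈ -1.458333 − (-5.768519) ≈ 4.3102.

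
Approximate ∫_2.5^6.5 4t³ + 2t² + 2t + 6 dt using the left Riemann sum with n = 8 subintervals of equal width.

1709

Δt = (6.5 − 2.5)/8 = 0.5.
Left endpoints: 2.5, 3, 3.5, 4, 4.5, 5, 5.5, 6.
f(2.5) = 86, f(3) = 138, f(3.5) = 209, f(4) = 302, f(4.5) = 420, f(5) = 566, f(5.5) = 743, f(6) = 954.
Sum = Δt · [f(2.5) + f(3) + f(3.5) + ...].
Sum = 1709.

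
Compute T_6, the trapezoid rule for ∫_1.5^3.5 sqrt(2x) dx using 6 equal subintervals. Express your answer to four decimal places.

Δx = (3.5 − 1.5)/6 = 1/3.
f(1.5) ≈ 1.7321, f(11/6) ≈ 1.9149, f(13/6) ≈ 2.0817, f(2.5) ≈ 2.2361, f(17/6) ≈ 2.3805, f(19/6) ≈ 2.5166, f(3.5) ≈ 2.6458.
T_6 = (Δx/2)·[f(x_0) + 2f(x_1) + ... + 2f(x_{5}) + f(x_6)].
Sum ≈ 4.4395.

4.4395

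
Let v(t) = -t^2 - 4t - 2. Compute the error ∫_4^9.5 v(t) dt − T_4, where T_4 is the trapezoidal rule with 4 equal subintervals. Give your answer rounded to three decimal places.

1.733

Exact integral: ∫_4^9.5 v(t) dt ≈ -423.95833.
T_4 = -425.69140625.
Error ≈ -423.95833 − (-425.69140625) ≈ 1.733.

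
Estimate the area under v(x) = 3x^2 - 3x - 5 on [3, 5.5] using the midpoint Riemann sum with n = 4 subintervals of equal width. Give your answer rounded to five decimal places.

94.75586

Δx = (5.5 − 3)/4 = 0.625.
Midpoints: 3.3125, 3.9375, 4.5625, 5.1875.
v(3.3125) = 17.98046875, v(3.9375) = 29.69921875, v(4.5625) = 43.76171875, v(5.1875) = 60.16796875.
Sum = Δx · [v(3.3125) + v(3.9375) + v(4.5625) + v(5.1875)].
Sum ≈ 94.75586.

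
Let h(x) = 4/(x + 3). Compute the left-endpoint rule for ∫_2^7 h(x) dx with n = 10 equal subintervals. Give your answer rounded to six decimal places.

2.875086

Δx = (7 − 2)/10 = 0.5.
Left endpoints: 2, 2.5, 3, 3.5, 4, 4.5, 5, 5.5, 6, 6.5.
h(2) = 0.8, h(2.5) = 8/11, h(3) = 2/3, h(3.5) = 8/13, h(4) = 4/7, h(4.5) = 8/15, h(5) = 0.5, h(5.5) = 8/17, h(6) = 4/9, h(6.5) = 8/19.
Sum = Δx · [h(2) + h(2.5) + h(3) + ...].
Sum ≈ 2.875086.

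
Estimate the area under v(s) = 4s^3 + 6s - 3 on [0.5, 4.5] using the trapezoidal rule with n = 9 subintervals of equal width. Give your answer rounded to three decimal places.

461.951

Δs = (4.5 − 0.5)/9 = 4/9.
v(0.5) = 0.5, v(17/18) = 8801/1458, v(25/18) = 23401/1458, v(11/6) = 1763/54, v(41/18) = 84473/1458, v(49/18) = 137089/1458, v(19/6) = 7723/54, v(65/18) = 301841/1458, v(73/18) = 420121/1458, v(4.5) = 388.5.
T_9 = (Δs/2)·[v(s_0) + 2v(s_1) + ... + 2v(s_{8}) + v(s_9)].
Sum ≈ 461.951.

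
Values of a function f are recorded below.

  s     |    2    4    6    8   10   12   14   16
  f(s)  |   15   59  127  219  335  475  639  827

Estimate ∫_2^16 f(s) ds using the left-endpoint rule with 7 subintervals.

Δs = 2.
Sum = 2·[15 + 59 + 127 + 219 + 335 + 475 + 639] = 3738.

3738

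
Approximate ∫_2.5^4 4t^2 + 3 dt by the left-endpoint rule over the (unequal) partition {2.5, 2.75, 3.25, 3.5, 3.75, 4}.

62.75

Subinterval widths: 0.25, 0.5, 0.25, 0.25, 0.25.
Left endpoints: 2.5, 2.75, 3.25, 3.5, 3.75.
f(2.5) = 28, f(2.75) = 33.25, f(3.25) = 45.25, f(3.5) = 52, f(3.75) = 59.25.
Sum = Σ Δt_i · f(t_i).
Sum = 62.75.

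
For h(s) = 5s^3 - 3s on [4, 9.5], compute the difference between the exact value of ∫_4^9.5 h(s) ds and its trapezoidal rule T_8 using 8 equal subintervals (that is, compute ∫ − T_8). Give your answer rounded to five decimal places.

-43.86841

Exact integral: ∫_4^9.5 h(s) ds = 9749.953125.
T_8 ≈ 9793.8215332.
Error ≈ 9749.953125 − 9793.8215332 ≈ -43.86841.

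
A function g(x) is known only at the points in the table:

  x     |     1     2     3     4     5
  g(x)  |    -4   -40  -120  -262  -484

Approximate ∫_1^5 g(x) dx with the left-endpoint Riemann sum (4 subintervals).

Δx = 1.
Sum = 1·[(-4) + (-40) + (-120) + (-262)] = -426.

-426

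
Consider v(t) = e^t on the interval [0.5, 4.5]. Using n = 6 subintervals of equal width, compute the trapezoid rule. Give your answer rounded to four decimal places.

Δt = (4.5 − 0.5)/6 = 2/3.
v(0.5) ≈ 1.6487, v(7/6) ≈ 3.2113, v(11/6) ≈ 6.2547, v(2.5) ≈ 12.1825, v(19/6) ≈ 23.7283, v(23/6) ≈ 46.2163, v(4.5) ≈ 90.0171.
T_6 = (Δt/2)·[v(t_0) + 2v(t_1) + ... + 2v(t_{5}) + v(t_6)].
Sum ≈ 91.6173.

91.6173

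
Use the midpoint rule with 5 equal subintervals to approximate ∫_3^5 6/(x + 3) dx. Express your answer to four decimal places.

Δx = (5 − 3)/5 = 0.4.
Midpoints: 3.2, 3.6, 4, 4.4, 4.8.
f(3.2) = 30/31, f(3.6) = 10/11, f(4) = 6/7, f(4.4) = 30/37, f(4.8) = 10/13.
Sum = Δx · [f(3.2) + f(3.6) + f(4) + f(4.4) + f(4.8)].
Sum ≈ 1.7256.

1.7256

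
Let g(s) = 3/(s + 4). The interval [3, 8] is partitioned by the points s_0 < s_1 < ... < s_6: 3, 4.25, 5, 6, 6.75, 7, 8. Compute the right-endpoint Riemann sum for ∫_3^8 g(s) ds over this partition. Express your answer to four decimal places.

1.5320

Subinterval widths: 1.25, 0.75, 1, 0.75, 0.25, 1.
Right endpoints: 4.25, 5, 6, 6.75, 7, 8.
g(4.25) = 4/11, g(5) = 1/3, g(6) = 0.3, g(6.75) = 12/43, g(7) = 3/11, g(8) = 0.25.
Sum = Σ Δs_i · g(s_i).
Sum ≈ 1.5320.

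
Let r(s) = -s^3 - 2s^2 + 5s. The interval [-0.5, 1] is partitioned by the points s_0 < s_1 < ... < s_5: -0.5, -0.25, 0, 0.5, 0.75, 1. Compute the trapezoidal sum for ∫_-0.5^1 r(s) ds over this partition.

0.8046875

Subinterval widths: 0.25, 0.25, 0.5, 0.25, 0.25.
r(-0.5) = -2.875, r(-0.25) = -1.359375, r(0) = 0, r(0.5) = 1.875, r(0.75) = 2.203125, r(1) = 2.
On each subinterval the trapezoid contributes (Δs_i/2)·[r(s_{i-1}) + r(s_i)].
Sum = 0.8046875.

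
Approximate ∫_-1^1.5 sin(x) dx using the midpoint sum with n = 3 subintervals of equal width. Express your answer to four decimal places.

Δx = (1.5 − (-1))/3 = 5/6.
Midpoints: -7/12, 0.25, 13/12.
f(-7/12) ≈ -0.5508, f(0.25) ≈ 0.2474, f(13/12) ≈ 0.8835.
Sum = Δx · [f(-7/12) + f(0.25) + f(13/12)].
Sum ≈ 0.4834.

0.4834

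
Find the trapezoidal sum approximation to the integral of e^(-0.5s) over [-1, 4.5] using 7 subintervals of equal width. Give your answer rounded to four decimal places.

Δs = (4.5 − (-1))/7 = 11/14.
f(-1) ≈ 1.6487, f(-3/14) ≈ 1.1131, f(4/7) ≈ 0.7515, f(19/14) ≈ 0.5073, f(15/7) ≈ 0.3425, f(41/14) ≈ 0.2312, f(26/7) ≈ 0.1561, f(4.5) ≈ 0.1054.
T_7 = (Δs/2)·[f(s_0) + 2f(s_1) + ... + 2f(s_{6}) + f(s_7)].
Sum ≈ 3.1262.

3.1262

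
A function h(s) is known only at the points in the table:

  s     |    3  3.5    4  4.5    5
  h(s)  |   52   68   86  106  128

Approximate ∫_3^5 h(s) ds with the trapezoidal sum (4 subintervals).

175

Δs = 0.5.
T_4 = (0.5/2)·[52 + 2·68 + 2·86 + 2·106 + 128] = 175.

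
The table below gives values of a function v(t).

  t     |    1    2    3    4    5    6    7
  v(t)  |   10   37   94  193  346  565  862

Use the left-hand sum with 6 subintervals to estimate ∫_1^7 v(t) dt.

Δt = 1.
Sum = 1·[10 + 37 + 94 + 193 + 346 + 565] = 1245.

1245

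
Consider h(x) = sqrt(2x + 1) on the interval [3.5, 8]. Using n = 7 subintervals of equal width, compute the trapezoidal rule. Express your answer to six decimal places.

15.817973

Δx = (8 − 3.5)/7 = 9/14.
h(3.5) ≈ 2.828427, h(29/7) ≈ 3.047247, h(67/14) ≈ 3.251373, h(38/7) ≈ 3.443420, h(85/14) ≈ 3.625308, h(47/7) ≈ 3.798496, h(103/14) ≈ 3.964125, h(8) ≈ 4.123106.
T_7 = (Δx/2)·[h(x_0) + 2h(x_1) + ... + 2h(x_{6}) + h(x_7)].
Sum ≈ 15.817973.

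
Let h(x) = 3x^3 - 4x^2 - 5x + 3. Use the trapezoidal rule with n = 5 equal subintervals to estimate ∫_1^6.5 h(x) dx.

Δx = (6.5 − 1)/5 = 1.1.
h(1) = -3, h(2.1) = 2.643, h(3.2) = 44.344, h(4.3) = 146.061, h(5.4) = 331.752, h(6.5) = 625.375.
T_5 = (Δx/2)·[h(x_0) + 2h(x_1) + ... + 2h(x_{4}) + h(x_5)].
Sum = 919.58625.

919.58625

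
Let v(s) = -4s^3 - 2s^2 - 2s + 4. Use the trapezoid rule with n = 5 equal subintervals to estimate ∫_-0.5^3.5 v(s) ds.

-183.2

Δs = (3.5 − (-0.5))/5 = 0.8.
v(-0.5) = 5, v(0.3) = 3.112, v(1.1) = -5.944, v(1.9) = -34.456, v(2.7) = -94.712, v(3.5) = -199.
T_5 = (Δs/2)·[v(s_0) + 2v(s_1) + ... + 2v(s_{4}) + v(s_5)].
Sum = -183.2.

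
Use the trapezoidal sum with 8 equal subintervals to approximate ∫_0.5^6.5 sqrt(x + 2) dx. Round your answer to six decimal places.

13.879030

Δx = (6.5 − 0.5)/8 = 0.75.
f(0.5) ≈ 1.581139, f(1.25) ≈ 1.802776, f(2) ≈ 2.000000, f(2.75) ≈ 2.179449, f(3.5) ≈ 2.345208, f(4.25) ≈ 2.500000, f(5) ≈ 2.645751, f(5.75) ≈ 2.783882, f(6.5) ≈ 2.915476.
T_8 = (Δx/2)·[f(x_0) + 2f(x_1) + ... + 2f(x_{7}) + f(x_8)].
Sum ≈ 13.879030.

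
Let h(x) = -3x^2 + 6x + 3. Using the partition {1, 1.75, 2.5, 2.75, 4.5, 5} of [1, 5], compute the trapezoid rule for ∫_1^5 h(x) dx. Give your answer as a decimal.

-43.171875

Subinterval widths: 0.75, 0.75, 0.25, 1.75, 0.5.
h(1) = 6, h(1.75) = 4.3125, h(2.5) = -0.75, h(2.75) = -3.1875, h(4.5) = -30.75, h(5) = -42.
On each subinterval the trapezoid contributes (Δx_i/2)·[h(x_{i-1}) + h(x_i)].
Sum = -43.171875.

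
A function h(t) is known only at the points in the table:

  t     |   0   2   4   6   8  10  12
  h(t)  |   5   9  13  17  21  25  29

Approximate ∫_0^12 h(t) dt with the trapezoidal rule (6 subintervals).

204

Δt = 2.
T_6 = (2/2)·[5 + 2·9 + 2·13 + 2·17 + 2·21 + 2·25 + 29] = 204.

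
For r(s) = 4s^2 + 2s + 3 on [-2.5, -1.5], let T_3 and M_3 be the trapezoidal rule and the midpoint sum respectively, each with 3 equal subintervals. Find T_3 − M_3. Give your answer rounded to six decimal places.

0.111111

T_3 ≈ 15.40740741.
M_3 ≈ 15.29629630.
T_3 − M_3 ≈ 0.111111.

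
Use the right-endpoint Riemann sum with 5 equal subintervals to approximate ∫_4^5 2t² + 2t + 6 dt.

57.68

Δt = (5 − 4)/5 = 0.2.
Right endpoints: 4.2, 4.4, 4.6, 4.8, 5.
f(4.2) = 49.68, f(4.4) = 53.52, f(4.6) = 57.52, f(4.8) = 61.68, f(5) = 66.
Sum = Δt · [f(4.2) + f(4.4) + f(4.6) + f(4.8) + f(5)].
Sum = 57.68.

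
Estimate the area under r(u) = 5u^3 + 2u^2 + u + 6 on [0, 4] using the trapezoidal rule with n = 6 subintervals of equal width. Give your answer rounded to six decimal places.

404.148148

Δu = (4 − 0)/6 = 2/3.
r(0) = 6, r(2/3) = 244/27, r(4/3) = 614/27, r(2) = 56, r(8/3) = 3178/27, r(10/3) = 5852/27, r(4) = 362.
T_6 = (Δu/2)·[r(u_0) + 2r(u_1) + ... + 2r(u_{5}) + r(u_6)].
Sum ≈ 404.148148.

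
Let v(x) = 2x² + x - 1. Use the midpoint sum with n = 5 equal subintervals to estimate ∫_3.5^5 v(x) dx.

59.6025

Δx = (5 − 3.5)/5 = 0.3.
Midpoints: 3.65, 3.95, 4.25, 4.55, 4.85.
v(3.65) = 29.295, v(3.95) = 34.155, v(4.25) = 39.375, v(4.55) = 44.955, v(4.85) = 50.895.
Sum = Δx · [v(3.65) + v(3.95) + v(4.25) + v(4.55) + v(4.85)].
Sum = 59.6025.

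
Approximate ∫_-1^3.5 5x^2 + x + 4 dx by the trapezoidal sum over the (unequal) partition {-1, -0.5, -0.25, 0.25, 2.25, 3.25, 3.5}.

Subinterval widths: 0.5, 0.25, 0.5, 2, 1, 0.25.
f(-1) = 8, f(-0.5) = 4.75, f(-0.25) = 4.0625, f(0.25) = 4.5625, f(2.25) = 31.5625, f(3.25) = 60.0625, f(3.5) = 68.75.
On each subinterval the trapezoid contributes (Δx_i/2)·[f(x_{i-1}) + f(x_i)].
Sum = 104.484375.

104.484375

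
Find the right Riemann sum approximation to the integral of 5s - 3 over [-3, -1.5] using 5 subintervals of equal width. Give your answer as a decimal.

Δs = (-1.5 − (-3))/5 = 0.3.
Right endpoints: -2.7, -2.4, -2.1, -1.8, -1.5.
f(-2.7) = -16.5, f(-2.4) = -15, f(-2.1) = -13.5, f(-1.8) = -12, f(-1.5) = -10.5.
Sum = Δs · [f(-2.7) + f(-2.4) + f(-2.1) + f(-1.8) + f(-1.5)].
Sum = -20.25.

-20.25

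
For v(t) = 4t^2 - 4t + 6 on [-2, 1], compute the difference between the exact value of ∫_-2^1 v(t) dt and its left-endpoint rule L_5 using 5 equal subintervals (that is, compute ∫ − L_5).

Exact integral: ∫_-2^1 v(t) dt = 36.
L_5 = 43.92.
Error = 36 − 43.92 = -7.92.

-7.92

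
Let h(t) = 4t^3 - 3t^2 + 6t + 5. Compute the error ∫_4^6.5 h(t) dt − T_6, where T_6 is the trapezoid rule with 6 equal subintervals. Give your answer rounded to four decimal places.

Exact integral: ∫_4^6.5 h(t) dt = 1409.6875.
T_6 ≈ 1414.027778.
Error ≈ 1409.6875 − 1414.027778 ≈ -4.3403.

-4.3403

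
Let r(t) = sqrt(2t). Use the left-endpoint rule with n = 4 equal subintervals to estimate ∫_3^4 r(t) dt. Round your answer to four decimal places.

2.5958

Δt = (4 − 3)/4 = 0.25.
Left endpoints: 3, 3.25, 3.5, 3.75.
r(3) ≈ 2.4495, r(3.25) ≈ 2.5495, r(3.5) ≈ 2.6458, r(3.75) ≈ 2.7386.
Sum = Δt · [r(3) + r(3.25) + r(3.5) + r(3.75)].
Sum ≈ 2.5958.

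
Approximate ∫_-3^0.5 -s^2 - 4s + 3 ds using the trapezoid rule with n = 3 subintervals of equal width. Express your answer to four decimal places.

Δs = (0.5 − (-3))/3 = 7/6.
f(-3) = 6, f(-11/6) = 251/36, f(-2/3) = 47/9, f(0.5) = 0.75.
T_3 = (Δs/2)·[f(s_0) + 2f(s_1) + 2f(s_2) + f(s_3)].
Sum ≈ 18.1644.

18.1644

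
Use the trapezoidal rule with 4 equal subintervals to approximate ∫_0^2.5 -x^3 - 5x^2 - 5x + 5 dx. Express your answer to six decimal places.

Δx = (2.5 − 0)/4 = 0.625.
f(0) = 5, f(0.625) = -165/512, f(1.25) = -11.015625, f(1.875) = -14615/512, f(2.5) = -54.375.
T_4 = (Δx/2)·[f(x_0) + 2f(x_1) + 2f(x_2) + 2f(x_3) + f(x_4)].
Sum ≈ -40.356445.

-40.356445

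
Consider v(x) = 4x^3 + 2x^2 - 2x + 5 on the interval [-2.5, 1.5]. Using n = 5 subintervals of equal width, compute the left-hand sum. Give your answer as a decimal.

-23.04

Δx = (1.5 − (-2.5))/5 = 0.8.
Left endpoints: -2.5, -1.7, -0.9, -0.1, 0.7.
v(-2.5) = -40, v(-1.7) = -5.472, v(-0.9) = 5.504, v(-0.1) = 5.216, v(0.7) = 5.952.
Sum = Δx · [v(-2.5) + v(-1.7) + v(-0.9) + v(-0.1) + v(0.7)].
Sum = -23.04.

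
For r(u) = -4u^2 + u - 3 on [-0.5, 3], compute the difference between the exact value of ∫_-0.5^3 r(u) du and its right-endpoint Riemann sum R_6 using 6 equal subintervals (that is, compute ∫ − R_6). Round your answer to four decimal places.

Exact integral: ∫_-0.5^3 r(u) du ≈ -42.291667.
R_6 ≈ -52.273148.
Error ≈ -42.291667 − (-52.273148) ≈ 9.9815.

9.9815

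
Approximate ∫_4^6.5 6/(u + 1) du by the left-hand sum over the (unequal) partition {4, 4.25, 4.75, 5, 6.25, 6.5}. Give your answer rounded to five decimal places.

Subinterval widths: 0.25, 0.5, 0.25, 1.25, 0.25.
Left endpoints: 4, 4.25, 4.75, 5, 6.25.
f(4) = 1.2, f(4.25) = 8/7, f(4.75) = 24/23, f(5) = 1, f(6.25) = 24/29.
Sum = Σ Δu_i · f(u_i).
Sum ≈ 2.58919.

2.58919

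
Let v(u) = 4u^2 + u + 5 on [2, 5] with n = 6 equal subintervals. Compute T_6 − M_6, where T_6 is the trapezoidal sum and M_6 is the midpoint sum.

T_6 = 182.
M_6 = 181.25.
T_6 − M_6 = 0.75.

0.75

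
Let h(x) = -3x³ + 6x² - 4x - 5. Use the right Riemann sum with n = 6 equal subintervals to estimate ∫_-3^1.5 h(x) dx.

57.97265625

Δx = (1.5 − (-3))/6 = 0.75.
Right endpoints: -2.25, -1.5, -0.75, 0, 0.75, 1.5.
h(-2.25) = 68.546875, h(-1.5) = 24.625, h(-0.75) = 2.640625, h(0) = -5, h(0.75) = -5.890625, h(1.5) = -7.625.
Sum = Δx · [h(-2.25) + h(-1.5) + h(-0.75) + ...].
Sum = 57.97265625.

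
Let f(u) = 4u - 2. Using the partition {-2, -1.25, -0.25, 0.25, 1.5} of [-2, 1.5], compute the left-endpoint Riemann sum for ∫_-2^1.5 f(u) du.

-17.25

Subinterval widths: 0.75, 1, 0.5, 1.25.
Left endpoints: -2, -1.25, -0.25, 0.25.
f(-2) = -10, f(-1.25) = -7, f(-0.25) = -3, f(0.25) = -1.
Sum = Σ Δu_i · f(u_i).
Sum = -17.25.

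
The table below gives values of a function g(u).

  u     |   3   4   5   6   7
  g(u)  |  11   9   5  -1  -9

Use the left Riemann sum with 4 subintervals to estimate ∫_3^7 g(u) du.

24

Δu = 1.
Sum = 1·[11 + 9 + 5 + (-1)] = 24.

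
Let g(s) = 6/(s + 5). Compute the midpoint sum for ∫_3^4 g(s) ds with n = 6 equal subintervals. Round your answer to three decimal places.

0.707

Δs = (4 − 3)/6 = 1/6.
Midpoints: 37/12, 3.25, 41/12, 43/12, 3.75, 47/12.
g(37/12) = 72/97, g(3.25) = 8/11, g(41/12) = 72/101, g(43/12) = 72/103, g(3.75) = 24/35, g(47/12) = 72/107.
Sum = Δs · [g(37/12) + g(3.25) + g(41/12) + ...].
Sum ≈ 0.707.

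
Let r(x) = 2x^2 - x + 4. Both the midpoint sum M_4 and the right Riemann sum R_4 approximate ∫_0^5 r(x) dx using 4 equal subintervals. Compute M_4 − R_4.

-32.03125

M_4 = 89.53125.
R_4 = 121.5625.
M_4 − R_4 = -32.03125.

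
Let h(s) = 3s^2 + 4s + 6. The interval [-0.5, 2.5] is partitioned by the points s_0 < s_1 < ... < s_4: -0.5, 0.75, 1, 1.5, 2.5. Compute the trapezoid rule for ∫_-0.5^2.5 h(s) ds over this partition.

47.296875

Subinterval widths: 1.25, 0.25, 0.5, 1.
h(-0.5) = 4.75, h(0.75) = 10.6875, h(1) = 13, h(1.5) = 18.75, h(2.5) = 34.75.
On each subinterval the trapezoid contributes (Δs_i/2)·[h(s_{i-1}) + h(s_i)].
Sum = 47.296875.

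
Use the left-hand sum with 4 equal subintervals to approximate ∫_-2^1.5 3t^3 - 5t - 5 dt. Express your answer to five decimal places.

Δt = (1.5 − (-2))/4 = 0.875.
Left endpoints: -2, -1.125, -0.25, 0.625.
f(-2) = -19, f(-1.125) = -1867/512, f(-0.25) = -3.796875, f(0.625) = -3785/512.
Sum = Δt · [f(-2) + f(-1.125) + f(-0.25) + f(0.625)].
Sum ≈ -29.60645.

-29.60645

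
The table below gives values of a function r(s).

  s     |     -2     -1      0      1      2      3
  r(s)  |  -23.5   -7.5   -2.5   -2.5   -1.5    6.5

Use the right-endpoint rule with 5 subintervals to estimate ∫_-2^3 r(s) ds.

Δs = 1.
Sum = 1·[(-7.5) + (-2.5) + (-2.5) + (-1.5) + 6.5] = -7.5.

-7.5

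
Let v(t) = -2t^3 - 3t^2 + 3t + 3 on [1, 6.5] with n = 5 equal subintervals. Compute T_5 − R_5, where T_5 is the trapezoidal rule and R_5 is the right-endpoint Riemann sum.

359.975

T_5 = -1115.565.
R_5 = -1475.54.
T_5 − R_5 = 359.975.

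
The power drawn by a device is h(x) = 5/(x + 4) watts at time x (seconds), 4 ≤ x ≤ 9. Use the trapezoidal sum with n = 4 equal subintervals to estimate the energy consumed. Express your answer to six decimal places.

Δx = (9 − 4)/4 = 1.25.
h(4) = 0.625, h(5.25) = 20/37, h(6.5) = 10/21, h(7.75) = 20/47, h(9) = 5/13.
T_4 = (Δx/2)·[h(x_0) + 2h(x_1) + 2h(x_2) + 2h(x_3) + h(x_4)].
Sum ≈ 2.433838.

2.433838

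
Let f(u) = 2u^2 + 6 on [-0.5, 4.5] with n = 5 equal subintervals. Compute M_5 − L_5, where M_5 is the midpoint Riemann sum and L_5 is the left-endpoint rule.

M_5 = 90.
L_5 = 72.5.
M_5 − L_5 = 17.5.

17.5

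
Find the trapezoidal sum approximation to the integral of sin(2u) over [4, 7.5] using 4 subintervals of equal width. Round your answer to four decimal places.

0.2244

Δu = (7.5 − 4)/4 = 0.875.
f(4) ≈ 0.9894, f(4.875) ≈ -0.3195, f(5.75) ≈ -0.8755, f(6.625) ≈ 0.6316, f(7.5) ≈ 0.6503.
T_4 = (Δu/2)·[f(u_0) + 2f(u_1) + 2f(u_2) + 2f(u_3) + f(u_4)].
Sum ≈ 0.2244.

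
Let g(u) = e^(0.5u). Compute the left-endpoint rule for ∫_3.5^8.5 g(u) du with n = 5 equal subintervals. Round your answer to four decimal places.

Δu = (8.5 − 3.5)/5 = 1.
Left endpoints: 3.5, 4.5, 5.5, 6.5, 7.5.
g(3.5) ≈ 5.7546, g(4.5) ≈ 9.4877, g(5.5) ≈ 15.6426, g(6.5) ≈ 25.7903, g(7.5) ≈ 42.5211.
Sum = Δu · [g(3.5) + g(4.5) + g(5.5) + g(6.5) + g(7.5)].
Sum ≈ 99.1964.

99.1964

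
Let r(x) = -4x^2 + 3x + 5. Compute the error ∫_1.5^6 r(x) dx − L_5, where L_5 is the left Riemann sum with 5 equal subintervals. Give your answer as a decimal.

Exact integral: ∫_1.5^6 r(x) dx = -210.375.
L_5 = -158.13.
Error = -210.375 − (-158.13) = -52.245.

-52.245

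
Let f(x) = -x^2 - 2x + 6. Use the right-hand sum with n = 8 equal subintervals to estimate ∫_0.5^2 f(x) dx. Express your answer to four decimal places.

Δx = (2 − 0.5)/8 = 0.1875.
Right endpoints: 0.6875, 0.875, 1.0625, 1.25, 1.4375, 1.625, 1.8125, 2.
f(0.6875) = 4.15234375, f(0.875) = 3.484375, f(1.0625) = 2.74609375, f(1.25) = 1.9375, f(1.4375) = 1.05859375, f(1.625) = 0.109375, f(1.8125) = -0.91015625, f(2) = -2.
Sum = Δx · [f(0.6875) + f(0.875) + f(1.0625) + ...].
Sum ≈ 1.9834.

1.9834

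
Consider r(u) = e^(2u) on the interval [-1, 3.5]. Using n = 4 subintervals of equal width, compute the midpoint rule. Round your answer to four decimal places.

447.6615

Δu = (3.5 − (-1))/4 = 1.125.
Midpoints: -0.4375, 0.6875, 1.8125, 2.9375.
r(-0.4375) ≈ 0.4169, r(0.6875) ≈ 3.9551, r(1.8125) ≈ 37.5247, r(2.9375) ≈ 356.0247.
Sum = Δu · [r(-0.4375) + r(0.6875) + r(1.8125) + r(2.9375)].
Sum ≈ 447.6615.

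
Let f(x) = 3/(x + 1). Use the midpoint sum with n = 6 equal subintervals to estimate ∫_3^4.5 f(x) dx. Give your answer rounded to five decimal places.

0.95513

Δx = (4.5 − 3)/6 = 0.25.
Midpoints: 3.125, 3.375, 3.625, 3.875, 4.125, 4.375.
f(3.125) = 8/11, f(3.375) = 24/35, f(3.625) = 24/37, f(3.875) = 8/13, f(4.125) = 24/41, f(4.375) = 24/43.
Sum = Δx · [f(3.125) + f(3.375) + f(3.625) + ...].
Sum ≈ 0.95513.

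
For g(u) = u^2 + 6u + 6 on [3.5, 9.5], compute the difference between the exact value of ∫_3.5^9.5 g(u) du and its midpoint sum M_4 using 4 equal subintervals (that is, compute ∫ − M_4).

1.125

Exact integral: ∫_3.5^9.5 g(u) du = 541.5.
M_4 = 540.375.
Error = 541.5 − 540.375 = 1.125.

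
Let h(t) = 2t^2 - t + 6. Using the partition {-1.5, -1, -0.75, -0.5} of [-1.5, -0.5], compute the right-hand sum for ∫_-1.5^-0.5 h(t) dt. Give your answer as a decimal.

8.21875

Subinterval widths: 0.5, 0.25, 0.25.
Right endpoints: -1, -0.75, -0.5.
h(-1) = 9, h(-0.75) = 7.875, h(-0.5) = 7.
Sum = Σ Δt_i · h(t_i).
Sum = 8.21875.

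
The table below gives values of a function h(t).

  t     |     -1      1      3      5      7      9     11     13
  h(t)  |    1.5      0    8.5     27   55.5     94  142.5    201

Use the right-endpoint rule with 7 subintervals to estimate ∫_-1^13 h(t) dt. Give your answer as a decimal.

Δt = 2.
Sum = 2·[0 + 8.5 + 27 + 55.5 + 94 + 142.5 + 201] = 1057.

1057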